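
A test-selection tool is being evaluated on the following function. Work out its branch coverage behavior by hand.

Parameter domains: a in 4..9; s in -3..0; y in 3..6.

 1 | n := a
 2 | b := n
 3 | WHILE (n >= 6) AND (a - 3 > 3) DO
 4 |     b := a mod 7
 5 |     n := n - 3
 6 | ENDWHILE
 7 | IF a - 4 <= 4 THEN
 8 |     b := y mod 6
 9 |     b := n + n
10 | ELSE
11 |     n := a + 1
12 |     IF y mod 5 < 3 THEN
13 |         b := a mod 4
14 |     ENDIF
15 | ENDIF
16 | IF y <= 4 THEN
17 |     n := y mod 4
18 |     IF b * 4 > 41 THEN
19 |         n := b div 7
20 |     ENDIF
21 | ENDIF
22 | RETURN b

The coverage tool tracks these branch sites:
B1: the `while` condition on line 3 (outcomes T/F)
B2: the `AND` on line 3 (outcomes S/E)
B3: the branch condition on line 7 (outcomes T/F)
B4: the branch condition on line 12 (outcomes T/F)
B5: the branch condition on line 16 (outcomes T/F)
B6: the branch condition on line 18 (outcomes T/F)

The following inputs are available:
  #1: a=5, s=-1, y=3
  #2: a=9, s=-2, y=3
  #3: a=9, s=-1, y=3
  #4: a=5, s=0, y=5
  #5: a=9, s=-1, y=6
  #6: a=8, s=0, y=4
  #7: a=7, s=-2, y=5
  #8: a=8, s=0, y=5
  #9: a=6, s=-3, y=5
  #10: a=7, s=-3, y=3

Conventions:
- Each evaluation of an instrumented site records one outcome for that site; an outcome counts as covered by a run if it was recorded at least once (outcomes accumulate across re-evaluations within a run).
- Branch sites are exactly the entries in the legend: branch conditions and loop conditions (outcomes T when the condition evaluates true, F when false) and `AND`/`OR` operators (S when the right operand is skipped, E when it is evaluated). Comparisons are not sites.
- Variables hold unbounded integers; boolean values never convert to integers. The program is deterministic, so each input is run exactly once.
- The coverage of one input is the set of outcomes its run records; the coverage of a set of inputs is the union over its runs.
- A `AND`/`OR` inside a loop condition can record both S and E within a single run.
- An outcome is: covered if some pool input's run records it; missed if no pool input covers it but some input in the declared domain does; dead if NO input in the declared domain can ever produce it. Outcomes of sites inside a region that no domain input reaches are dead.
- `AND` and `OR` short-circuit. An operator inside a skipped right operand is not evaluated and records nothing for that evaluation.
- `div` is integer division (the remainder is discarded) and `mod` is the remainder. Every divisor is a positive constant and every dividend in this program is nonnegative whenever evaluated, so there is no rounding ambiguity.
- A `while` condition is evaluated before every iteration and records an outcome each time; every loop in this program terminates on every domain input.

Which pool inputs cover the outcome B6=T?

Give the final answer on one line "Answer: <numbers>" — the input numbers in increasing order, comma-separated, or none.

input #1 (a=5, s=-1, y=3): does not produce B6=T
input #2 (a=9, s=-2, y=3): does not produce B6=T
input #3 (a=9, s=-1, y=3): does not produce B6=T
input #4 (a=5, s=0, y=5): does not produce B6=T
input #5 (a=9, s=-1, y=6): does not produce B6=T
input #6 (a=8, s=0, y=4): does not produce B6=T
input #7 (a=7, s=-2, y=5): does not produce B6=T
input #8 (a=8, s=0, y=5): does not produce B6=T
input #9 (a=6, s=-3, y=5): does not produce B6=T
input #10 (a=7, s=-3, y=3): does not produce B6=T

Answer: none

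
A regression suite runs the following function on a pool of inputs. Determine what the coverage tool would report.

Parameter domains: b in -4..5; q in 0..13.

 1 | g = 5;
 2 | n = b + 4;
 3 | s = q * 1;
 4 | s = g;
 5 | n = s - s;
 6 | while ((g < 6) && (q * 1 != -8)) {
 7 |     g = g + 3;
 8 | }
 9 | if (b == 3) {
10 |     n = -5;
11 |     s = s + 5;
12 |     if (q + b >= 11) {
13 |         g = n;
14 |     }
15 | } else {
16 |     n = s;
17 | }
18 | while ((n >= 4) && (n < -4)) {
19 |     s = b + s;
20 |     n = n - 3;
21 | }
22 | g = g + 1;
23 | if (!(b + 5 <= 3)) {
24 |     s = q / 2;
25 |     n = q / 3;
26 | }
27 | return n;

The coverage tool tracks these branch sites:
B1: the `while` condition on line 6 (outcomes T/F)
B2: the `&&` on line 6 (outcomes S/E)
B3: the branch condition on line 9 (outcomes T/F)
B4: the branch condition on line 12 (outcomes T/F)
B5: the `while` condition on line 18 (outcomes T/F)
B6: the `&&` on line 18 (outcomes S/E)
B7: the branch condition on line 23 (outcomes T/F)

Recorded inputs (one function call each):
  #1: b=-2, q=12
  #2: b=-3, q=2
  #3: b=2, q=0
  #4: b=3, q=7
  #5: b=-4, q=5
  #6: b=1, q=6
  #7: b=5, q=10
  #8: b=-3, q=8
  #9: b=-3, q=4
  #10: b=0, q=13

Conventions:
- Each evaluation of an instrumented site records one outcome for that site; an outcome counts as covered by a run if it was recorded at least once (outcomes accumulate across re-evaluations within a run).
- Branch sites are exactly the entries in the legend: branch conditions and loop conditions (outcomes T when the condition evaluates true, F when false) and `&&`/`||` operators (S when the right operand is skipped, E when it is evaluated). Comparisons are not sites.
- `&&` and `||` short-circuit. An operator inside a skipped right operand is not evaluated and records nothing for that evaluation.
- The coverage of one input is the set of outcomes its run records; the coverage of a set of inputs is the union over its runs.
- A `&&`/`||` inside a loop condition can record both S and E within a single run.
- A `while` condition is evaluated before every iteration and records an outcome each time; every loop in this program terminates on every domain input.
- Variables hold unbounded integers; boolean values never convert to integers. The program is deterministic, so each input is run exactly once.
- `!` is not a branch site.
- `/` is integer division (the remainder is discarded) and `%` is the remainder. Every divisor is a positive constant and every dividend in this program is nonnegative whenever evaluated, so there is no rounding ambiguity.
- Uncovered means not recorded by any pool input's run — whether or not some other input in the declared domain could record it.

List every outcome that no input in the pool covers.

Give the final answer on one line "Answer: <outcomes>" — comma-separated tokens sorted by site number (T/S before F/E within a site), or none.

#1 (b=-2, q=12) -> B2->E, B1->T, B2->S, B1->F, B3->F, B6->E, B5->F, B7->F; covered: B1=T, B1=F, B2=S, B2=E, B3=F, B5=F, B6=E, B7=F
#2 (b=-3, q=2) -> B2->E, B1->T, B2->S, B1->F, B3->F, B6->E, B5->F, B7->F; covered: B1=T, B1=F, B2=S, B2=E, B3=F, B5=F, B6=E, B7=F
#3 (b=2, q=0) -> B2->E, B1->T, B2->S, B1->F, B3->F, B6->E, B5->F, B7->T; covered: B1=T, B1=F, B2=S, B2=E, B3=F, B5=F, B6=E, B7=T
#4 (b=3, q=7) -> B2->E, B1->T, B2->S, B1->F, B3->T, B4->F, B6->S, B5->F, B7->T; covered: B1=T, B1=F, B2=S, B2=E, B3=T, B4=F, B5=F, B6=S, B7=T
#5 (b=-4, q=5) -> B2->E, B1->T, B2->S, B1->F, B3->F, B6->E, B5->F, B7->F; covered: B1=T, B1=F, B2=S, B2=E, B3=F, B5=F, B6=E, B7=F
#6 (b=1, q=6) -> B2->E, B1->T, B2->S, B1->F, B3->F, B6->E, B5->F, B7->T; covered: B1=T, B1=F, B2=S, B2=E, B3=F, B5=F, B6=E, B7=T
#7 (b=5, q=10) -> B2->E, B1->T, B2->S, B1->F, B3->F, B6->E, B5->F, B7->T; covered: B1=T, B1=F, B2=S, B2=E, B3=F, B5=F, B6=E, B7=T
#8 (b=-3, q=8) -> B2->E, B1->T, B2->S, B1->F, B3->F, B6->E, B5->F, B7->F; covered: B1=T, B1=F, B2=S, B2=E, B3=F, B5=F, B6=E, B7=F
#9 (b=-3, q=4) -> B2->E, B1->T, B2->S, B1->F, B3->F, B6->E, B5->F, B7->F; covered: B1=T, B1=F, B2=S, B2=E, B3=F, B5=F, B6=E, B7=F
#10 (b=0, q=13) -> B2->E, B1->T, B2->S, B1->F, B3->F, B6->E, B5->F, B7->T; covered: B1=T, B1=F, B2=S, B2=E, B3=F, B5=F, B6=E, B7=T
union over the pool: B1=T, B1=F, B2=S, B2=E, B3=T, B3=F, B4=F, B5=F, B6=S, B6=E, B7=T, B7=F
uncovered (2 of 14): B4=T, B5=T

Answer: B4=T, B5=T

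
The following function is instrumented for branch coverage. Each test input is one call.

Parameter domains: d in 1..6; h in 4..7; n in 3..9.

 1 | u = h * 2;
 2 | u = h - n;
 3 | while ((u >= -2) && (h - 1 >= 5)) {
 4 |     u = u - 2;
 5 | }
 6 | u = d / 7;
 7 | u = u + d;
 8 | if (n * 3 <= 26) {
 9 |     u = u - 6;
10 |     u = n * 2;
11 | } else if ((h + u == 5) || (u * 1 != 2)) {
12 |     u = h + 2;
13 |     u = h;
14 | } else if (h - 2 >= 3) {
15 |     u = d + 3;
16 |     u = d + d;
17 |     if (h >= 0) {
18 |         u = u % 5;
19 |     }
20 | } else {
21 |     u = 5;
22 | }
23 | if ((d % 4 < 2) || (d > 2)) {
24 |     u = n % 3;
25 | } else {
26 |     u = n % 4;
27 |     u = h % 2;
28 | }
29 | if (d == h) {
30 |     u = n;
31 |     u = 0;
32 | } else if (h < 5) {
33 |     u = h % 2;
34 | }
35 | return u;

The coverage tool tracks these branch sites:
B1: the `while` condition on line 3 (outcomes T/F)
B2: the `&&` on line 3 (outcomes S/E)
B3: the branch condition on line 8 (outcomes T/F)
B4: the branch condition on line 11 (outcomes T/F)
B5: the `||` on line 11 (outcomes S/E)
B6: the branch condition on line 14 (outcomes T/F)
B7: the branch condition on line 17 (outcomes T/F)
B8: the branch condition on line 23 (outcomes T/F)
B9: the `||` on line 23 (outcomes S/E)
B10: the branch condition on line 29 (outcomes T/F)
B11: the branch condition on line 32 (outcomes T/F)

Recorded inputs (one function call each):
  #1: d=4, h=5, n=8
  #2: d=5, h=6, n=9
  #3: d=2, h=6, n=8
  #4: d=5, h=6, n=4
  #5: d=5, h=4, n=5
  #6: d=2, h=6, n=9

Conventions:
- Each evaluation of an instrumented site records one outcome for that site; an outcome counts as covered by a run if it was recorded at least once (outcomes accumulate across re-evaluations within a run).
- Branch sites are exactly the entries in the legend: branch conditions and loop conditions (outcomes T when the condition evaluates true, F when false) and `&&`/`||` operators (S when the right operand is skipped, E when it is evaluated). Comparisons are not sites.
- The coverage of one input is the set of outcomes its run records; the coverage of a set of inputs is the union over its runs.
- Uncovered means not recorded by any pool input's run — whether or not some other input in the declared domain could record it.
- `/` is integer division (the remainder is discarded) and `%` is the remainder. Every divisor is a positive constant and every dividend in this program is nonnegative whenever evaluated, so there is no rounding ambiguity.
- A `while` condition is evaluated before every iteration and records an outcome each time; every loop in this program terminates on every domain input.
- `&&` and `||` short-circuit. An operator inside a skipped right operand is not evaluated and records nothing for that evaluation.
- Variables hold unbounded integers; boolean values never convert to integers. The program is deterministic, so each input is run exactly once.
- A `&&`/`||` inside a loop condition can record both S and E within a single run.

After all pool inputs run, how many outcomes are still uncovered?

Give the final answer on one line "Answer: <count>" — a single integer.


test 1 (d=4, h=5, n=8) fires B2->S, B1->F, B3->T, B9->S, B8->T, B10->F, B11->F; hits B1=F, B2=S, B3=T, B8=T, B9=S, B10=F, B11=F
test 2 (d=5, h=6, n=9) fires B2->S, B1->F, B3->F, B5->E, B4->T, B9->S, B8->T, B10->F, B11->F; hits B1=F, B2=S, B3=F, B4=T, B5=E, B8=T, B9=S, B10=F, B11=F
test 3 (d=2, h=6, n=8) fires B2->E, B1->T, B2->S, B1->F, B3->T, B9->E, B8->F, B10->F, B11->F; hits B1=T, B1=F, B2=S, B2=E, B3=T, B8=F, B9=E, B10=F, B11=F
test 4 (d=5, h=6, n=4) fires B2->E, B1->T, B2->E, B1->T, B2->E, B1->T, B2->S, B1->F, B3->T, B9->S, B8->T, B10->F, B11->F; hits B1=T, B1=F, B2=S, B2=E, B3=T, B8=T, B9=S, B10=F, B11=F
test 5 (d=5, h=4, n=5) fires B2->E, B1->F, B3->T, B9->S, B8->T, B10->F, B11->T; hits B1=F, B2=E, B3=T, B8=T, B9=S, B10=F, B11=T
test 6 (d=2, h=6, n=9) fires B2->S, B1->F, B3->F, B5->E, B4->F, B6->T, B7->T, B9->E, B8->F, B10->F, B11->F; hits B1=F, B2=S, B3=F, B4=F, B5=E, B6=T, B7=T, B8=F, B9=E, B10=F, B11=F
union over the pool: B1=T, B1=F, B2=S, B2=E, B3=T, B3=F, B4=T, B4=F, B5=E, B6=T, B7=T, B8=T, B8=F, B9=S, B9=E, B10=F, B11=T, B11=F
uncovered (4 of 22): B5=S, B6=F, B7=F, B10=T
Answer: 4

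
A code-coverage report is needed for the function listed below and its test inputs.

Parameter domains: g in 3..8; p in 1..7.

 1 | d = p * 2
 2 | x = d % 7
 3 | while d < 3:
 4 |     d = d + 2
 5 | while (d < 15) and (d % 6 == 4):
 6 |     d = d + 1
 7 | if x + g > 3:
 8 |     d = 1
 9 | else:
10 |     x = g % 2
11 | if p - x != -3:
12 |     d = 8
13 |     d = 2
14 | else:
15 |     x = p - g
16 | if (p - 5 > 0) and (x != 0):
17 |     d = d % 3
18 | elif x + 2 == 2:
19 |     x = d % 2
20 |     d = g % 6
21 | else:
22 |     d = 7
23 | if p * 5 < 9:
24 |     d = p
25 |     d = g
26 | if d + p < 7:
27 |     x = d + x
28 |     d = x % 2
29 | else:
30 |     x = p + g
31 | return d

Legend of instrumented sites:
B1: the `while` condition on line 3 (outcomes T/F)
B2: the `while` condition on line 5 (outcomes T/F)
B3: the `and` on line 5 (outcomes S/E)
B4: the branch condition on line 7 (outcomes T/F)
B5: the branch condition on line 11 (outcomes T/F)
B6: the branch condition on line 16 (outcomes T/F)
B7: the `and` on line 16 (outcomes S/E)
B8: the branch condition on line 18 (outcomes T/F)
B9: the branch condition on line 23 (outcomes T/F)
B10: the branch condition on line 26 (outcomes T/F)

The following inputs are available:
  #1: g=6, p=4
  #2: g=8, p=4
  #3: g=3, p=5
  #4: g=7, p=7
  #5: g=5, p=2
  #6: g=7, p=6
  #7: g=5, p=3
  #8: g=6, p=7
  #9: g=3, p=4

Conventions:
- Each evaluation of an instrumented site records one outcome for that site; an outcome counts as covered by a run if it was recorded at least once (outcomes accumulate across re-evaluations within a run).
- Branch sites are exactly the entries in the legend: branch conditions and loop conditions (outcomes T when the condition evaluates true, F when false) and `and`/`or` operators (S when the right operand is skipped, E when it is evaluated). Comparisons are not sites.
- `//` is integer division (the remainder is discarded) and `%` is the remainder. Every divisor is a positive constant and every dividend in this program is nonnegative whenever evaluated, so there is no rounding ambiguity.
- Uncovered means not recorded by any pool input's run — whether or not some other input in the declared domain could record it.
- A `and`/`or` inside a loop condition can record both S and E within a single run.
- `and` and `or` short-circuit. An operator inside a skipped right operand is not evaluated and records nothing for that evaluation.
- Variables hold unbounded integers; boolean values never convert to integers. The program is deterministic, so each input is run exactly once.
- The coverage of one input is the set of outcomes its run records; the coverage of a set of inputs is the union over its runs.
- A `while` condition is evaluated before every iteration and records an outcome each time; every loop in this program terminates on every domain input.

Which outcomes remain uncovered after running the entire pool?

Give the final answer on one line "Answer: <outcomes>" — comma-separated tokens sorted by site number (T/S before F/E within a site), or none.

run #1 (g=6, p=4) runs B1->F, B3->E, B2->F, B4->T, B5->T, B7->S, B6->F, B8->F, B9->F, B10->F; records B1=F, B2=F, B3=E, B4=T, B5=T, B6=F, B7=S, B8=F, B9=F, B10=F
run #2 (g=8, p=4) runs B1->F, B3->E, B2->F, B4->T, B5->T, B7->S, B6->F, B8->F, B9->F, B10->F; records B1=F, B2=F, B3=E, B4=T, B5=T, B6=F, B7=S, B8=F, B9=F, B10=F
run #3 (g=3, p=5) runs B1->F, B3->E, B2->T, B3->E, B2->F, B4->T, B5->T, B7->S, B6->F, B8->F, B9->F, B10->F; records B1=F, B2=T, B2=F, B3=E, B4=T, B5=T, B6=F, B7=S, B8=F, B9=F, B10=F
run #4 (g=7, p=7) runs B1->F, B3->E, B2->F, B4->T, B5->T, B7->E, B6->F, B8->T, B9->F, B10->F; records B1=F, B2=F, B3=E, B4=T, B5=T, B6=F, B7=E, B8=T, B9=F, B10=F
run #5 (g=5, p=2) runs B1->F, B3->E, B2->T, B3->E, B2->F, B4->T, B5->T, B7->S, B6->F, B8->F, B9->F, B10->F; records B1=F, B2=T, B2=F, B3=E, B4=T, B5=T, B6=F, B7=S, B8=F, B9=F, B10=F
run #6 (g=7, p=6) runs B1->F, B3->E, B2->F, B4->T, B5->T, B7->E, B6->T, B9->F, B10->F; records B1=F, B2=F, B3=E, B4=T, B5=T, B6=T, B7=E, B9=F, B10=F
run #7 (g=5, p=3) runs B1->F, B3->E, B2->F, B4->T, B5->F, B7->S, B6->F, B8->F, B9->F, B10->F; records B1=F, B2=F, B3=E, B4=T, B5=F, B6=F, B7=S, B8=F, B9=F, B10=F
run #8 (g=6, p=7) runs B1->F, B3->E, B2->F, B4->T, B5->T, B7->E, B6->F, B8->T, B9->F, B10->F; records B1=F, B2=F, B3=E, B4=T, B5=T, B6=F, B7=E, B8=T, B9=F, B10=F
run #9 (g=3, p=4) runs B1->F, B3->E, B2->F, B4->T, B5->T, B7->S, B6->F, B8->F, B9->F, B10->F; records B1=F, B2=F, B3=E, B4=T, B5=T, B6=F, B7=S, B8=F, B9=F, B10=F
union over the pool: B1=F, B2=T, B2=F, B3=E, B4=T, B5=T, B5=F, B6=T, B6=F, B7=S, B7=E, B8=T, B8=F, B9=F, B10=F
uncovered (5 of 20): B1=T, B3=S, B4=F, B9=T, B10=T

Answer: B1=T, B3=S, B4=F, B9=T, B10=T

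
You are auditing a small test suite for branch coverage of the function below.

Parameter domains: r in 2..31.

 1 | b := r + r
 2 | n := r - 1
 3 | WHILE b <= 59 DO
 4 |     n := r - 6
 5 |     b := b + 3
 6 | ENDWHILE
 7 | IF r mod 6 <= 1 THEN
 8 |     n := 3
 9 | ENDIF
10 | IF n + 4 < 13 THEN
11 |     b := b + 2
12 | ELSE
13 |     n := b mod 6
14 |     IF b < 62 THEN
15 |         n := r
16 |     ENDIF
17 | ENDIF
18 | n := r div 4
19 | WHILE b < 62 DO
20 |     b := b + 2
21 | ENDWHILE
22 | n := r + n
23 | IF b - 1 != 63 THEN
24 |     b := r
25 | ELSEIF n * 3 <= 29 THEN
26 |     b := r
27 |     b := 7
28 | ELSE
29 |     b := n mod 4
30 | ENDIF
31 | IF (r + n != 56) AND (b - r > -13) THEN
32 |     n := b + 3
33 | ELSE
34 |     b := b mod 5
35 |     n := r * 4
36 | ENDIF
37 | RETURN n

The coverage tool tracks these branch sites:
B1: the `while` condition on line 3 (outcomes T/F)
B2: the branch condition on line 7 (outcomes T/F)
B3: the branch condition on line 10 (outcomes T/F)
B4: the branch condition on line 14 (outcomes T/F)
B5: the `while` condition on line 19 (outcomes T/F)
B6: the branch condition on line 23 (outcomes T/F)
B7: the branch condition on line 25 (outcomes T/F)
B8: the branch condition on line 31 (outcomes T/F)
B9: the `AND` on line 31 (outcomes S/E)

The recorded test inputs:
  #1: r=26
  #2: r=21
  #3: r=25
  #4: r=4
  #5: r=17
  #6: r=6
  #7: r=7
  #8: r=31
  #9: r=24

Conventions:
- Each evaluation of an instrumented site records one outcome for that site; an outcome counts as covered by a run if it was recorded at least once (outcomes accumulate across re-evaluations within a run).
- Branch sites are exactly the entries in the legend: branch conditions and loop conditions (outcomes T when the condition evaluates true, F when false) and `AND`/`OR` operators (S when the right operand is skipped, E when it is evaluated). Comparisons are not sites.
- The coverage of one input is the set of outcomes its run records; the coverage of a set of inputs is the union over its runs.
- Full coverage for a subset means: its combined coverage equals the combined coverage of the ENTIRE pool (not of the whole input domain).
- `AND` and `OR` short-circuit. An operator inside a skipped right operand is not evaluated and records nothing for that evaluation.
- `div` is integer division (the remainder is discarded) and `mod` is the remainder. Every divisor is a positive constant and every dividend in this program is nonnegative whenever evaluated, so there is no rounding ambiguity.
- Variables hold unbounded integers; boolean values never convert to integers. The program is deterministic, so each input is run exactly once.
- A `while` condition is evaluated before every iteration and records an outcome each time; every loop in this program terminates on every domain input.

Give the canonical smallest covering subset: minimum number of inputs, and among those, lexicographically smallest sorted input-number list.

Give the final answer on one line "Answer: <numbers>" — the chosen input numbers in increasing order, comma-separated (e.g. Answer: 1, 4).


input #1, r=26: outcomes B1=T, B1=F, B2=F, B3=F, B4=T, B5=T, B5=F, B6=T, B8=T, B9=E
input #2, r=21: outcomes B1=T, B1=F, B2=F, B3=F, B4=T, B5=T, B5=F, B6=T, B8=T, B9=E
input #3, r=25: outcomes B1=T, B1=F, B2=T, B3=T, B5=F, B6=F, B7=F, B8=F, B9=S
input #4, r=4: outcomes B1=T, B1=F, B2=F, B3=T, B5=F, B6=F, B7=T, B8=T, B9=E
input #5, r=17: outcomes B1=T, B1=F, B2=F, B3=F, B4=T, B5=T, B5=F, B6=T, B8=T, B9=E
input #6, r=6: outcomes B1=T, B1=F, B2=T, B3=T, B5=F, B6=T, B8=T, B9=E
input #7, r=7: outcomes B1=T, B1=F, B2=T, B3=T, B5=F, B6=F, B7=T, B8=T, B9=E
input #8, r=31: outcomes B1=F, B2=T, B3=T, B5=F, B6=F, B7=F, B8=F, B9=E
input #9, r=24: outcomes B1=T, B1=F, B2=T, B3=T, B5=F, B6=T, B8=T, B9=E
pool-wide coverage (17 outcomes): B1=T, B1=F, B2=T, B2=F, B3=T, B3=F, B4=T, B5=T, B5=F, B6=T, B6=F, B7=T, B7=F, B8=T, B8=F, B9=S, B9=E
no size-1 subset reaches all 17 outcomes (best union: 10/17)
no size-2 subset reaches all 17 outcomes (best union: 16/17)
the canonical winner is {1, 3, 4}: size 3, full 17-outcome coverage, earliest index list among size-3 covers
Answer: 1, 3, 4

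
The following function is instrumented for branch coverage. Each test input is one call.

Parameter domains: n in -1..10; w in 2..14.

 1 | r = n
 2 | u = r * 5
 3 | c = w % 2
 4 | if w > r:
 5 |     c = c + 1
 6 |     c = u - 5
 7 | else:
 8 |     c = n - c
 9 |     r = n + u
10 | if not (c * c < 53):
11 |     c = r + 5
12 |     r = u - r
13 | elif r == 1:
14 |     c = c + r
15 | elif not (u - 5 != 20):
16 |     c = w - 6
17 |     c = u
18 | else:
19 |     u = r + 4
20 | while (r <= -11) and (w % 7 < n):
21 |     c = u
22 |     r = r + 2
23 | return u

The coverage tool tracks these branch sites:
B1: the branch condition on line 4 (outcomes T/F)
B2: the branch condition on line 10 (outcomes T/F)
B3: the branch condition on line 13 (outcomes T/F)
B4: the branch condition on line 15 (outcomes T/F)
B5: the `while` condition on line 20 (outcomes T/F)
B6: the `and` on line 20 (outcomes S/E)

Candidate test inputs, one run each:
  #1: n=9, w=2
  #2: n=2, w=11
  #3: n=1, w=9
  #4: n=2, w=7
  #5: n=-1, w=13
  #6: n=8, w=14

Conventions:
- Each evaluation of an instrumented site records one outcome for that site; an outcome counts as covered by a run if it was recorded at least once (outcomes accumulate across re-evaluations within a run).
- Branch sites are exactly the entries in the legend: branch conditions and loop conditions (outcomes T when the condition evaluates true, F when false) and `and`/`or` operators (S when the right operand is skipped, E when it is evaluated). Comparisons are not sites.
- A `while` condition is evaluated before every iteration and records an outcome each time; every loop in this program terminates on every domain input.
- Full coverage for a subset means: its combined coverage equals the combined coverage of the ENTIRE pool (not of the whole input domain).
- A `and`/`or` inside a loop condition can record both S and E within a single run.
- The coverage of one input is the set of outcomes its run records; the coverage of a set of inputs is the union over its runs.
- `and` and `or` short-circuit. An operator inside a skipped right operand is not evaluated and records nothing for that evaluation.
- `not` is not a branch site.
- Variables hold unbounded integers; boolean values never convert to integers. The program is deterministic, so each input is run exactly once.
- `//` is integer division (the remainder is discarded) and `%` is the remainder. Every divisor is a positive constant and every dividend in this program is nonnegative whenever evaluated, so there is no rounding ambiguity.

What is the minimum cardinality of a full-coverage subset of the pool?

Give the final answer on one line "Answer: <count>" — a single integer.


#1 (n=9, w=2) -> B1->F, B2->T, B6->S, B5->F; covered: B1=F, B2=T, B5=F, B6=S
#2 (n=2, w=11) -> B1->T, B2->F, B3->F, B4->F, B6->S, B5->F; covered: B1=T, B2=F, B3=F, B4=F, B5=F, B6=S
#3 (n=1, w=9) -> B1->T, B2->F, B3->T, B6->S, B5->F; covered: B1=T, B2=F, B3=T, B5=F, B6=S
#4 (n=2, w=7) -> B1->T, B2->F, B3->F, B4->F, B6->S, B5->F; covered: B1=T, B2=F, B3=F, B4=F, B5=F, B6=S
#5 (n=-1, w=13) -> B1->T, B2->T, B6->S, B5->F; covered: B1=T, B2=T, B5=F, B6=S
#6 (n=8, w=14) -> B1->T, B2->T, B6->S, B5->F; covered: B1=T, B2=T, B5=F, B6=S
together the pool reaches 9 outcomes: B1=T, B1=F, B2=T, B2=F, B3=T, B3=F, B4=F, B5=F, B6=S
checked all size-1 subsets: none covers 9 outcomes (max 6/9)
checked all size-2 subsets: none covers 9 outcomes (max 8/9)
the canonical winner is {1, 2, 3}: size 3, full 9-outcome coverage, earliest index list among size-3 covers
Answer: 3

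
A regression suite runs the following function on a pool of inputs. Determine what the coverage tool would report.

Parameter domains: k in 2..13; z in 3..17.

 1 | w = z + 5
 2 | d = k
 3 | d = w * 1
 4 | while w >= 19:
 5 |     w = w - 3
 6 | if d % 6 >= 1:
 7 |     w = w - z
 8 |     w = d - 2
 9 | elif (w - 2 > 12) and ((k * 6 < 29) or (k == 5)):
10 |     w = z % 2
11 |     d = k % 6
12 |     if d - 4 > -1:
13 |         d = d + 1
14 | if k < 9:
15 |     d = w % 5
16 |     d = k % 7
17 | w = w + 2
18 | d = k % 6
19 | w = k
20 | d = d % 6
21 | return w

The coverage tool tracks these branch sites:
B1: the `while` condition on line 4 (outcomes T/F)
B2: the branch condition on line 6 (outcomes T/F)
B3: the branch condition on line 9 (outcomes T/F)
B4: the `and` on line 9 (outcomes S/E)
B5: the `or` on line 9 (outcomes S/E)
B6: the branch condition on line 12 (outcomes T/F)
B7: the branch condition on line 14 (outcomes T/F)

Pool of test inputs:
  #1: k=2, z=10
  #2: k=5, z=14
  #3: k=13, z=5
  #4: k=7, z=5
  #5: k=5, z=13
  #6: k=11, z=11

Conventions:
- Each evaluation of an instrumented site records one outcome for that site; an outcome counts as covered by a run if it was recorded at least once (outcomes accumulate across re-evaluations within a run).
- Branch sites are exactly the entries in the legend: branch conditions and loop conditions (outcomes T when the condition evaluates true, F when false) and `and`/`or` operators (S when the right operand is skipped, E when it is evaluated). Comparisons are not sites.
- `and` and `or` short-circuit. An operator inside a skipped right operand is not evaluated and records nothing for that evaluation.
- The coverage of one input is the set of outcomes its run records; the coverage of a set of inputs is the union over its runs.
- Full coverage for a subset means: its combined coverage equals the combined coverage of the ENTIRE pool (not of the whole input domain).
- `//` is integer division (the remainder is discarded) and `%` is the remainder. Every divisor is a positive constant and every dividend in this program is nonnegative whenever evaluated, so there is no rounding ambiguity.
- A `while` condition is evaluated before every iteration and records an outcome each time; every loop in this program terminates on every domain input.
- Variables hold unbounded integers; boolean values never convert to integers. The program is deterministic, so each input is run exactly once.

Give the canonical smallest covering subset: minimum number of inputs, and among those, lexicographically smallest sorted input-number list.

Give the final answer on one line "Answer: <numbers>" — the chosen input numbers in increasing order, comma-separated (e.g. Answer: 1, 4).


input #1, k=2, z=10: events B1->F, B2->T, B7->T; outcomes B1=F, B2=T, B7=T
input #2, k=5, z=14: events B1->T, B1->F, B2->T, B7->T; outcomes B1=T, B1=F, B2=T, B7=T
input #3, k=13, z=5: events B1->F, B2->T, B7->F; outcomes B1=F, B2=T, B7=F
input #4, k=7, z=5: events B1->F, B2->T, B7->T; outcomes B1=F, B2=T, B7=T
input #5, k=5, z=13: events B1->F, B2->F, B4->E, B5->E, B3->T, B6->T, B7->T; outcomes B1=F, B2=F, B3=T, B4=E, B5=E, B6=T, B7=T
input #6, k=11, z=11: events B1->F, B2->T, B7->F; outcomes B1=F, B2=T, B7=F
together the pool reaches 10 outcomes: B1=T, B1=F, B2=T, B2=F, B3=T, B4=E, B5=E, B6=T, B7=T, B7=F
no size-1 subset reaches all 10 outcomes (best union: 7/10)
no size-2 subset reaches all 10 outcomes (best union: 9/10)
at size 3, {2, 3, 5} reaches all 10 outcomes; every lexicographically earlier size-3 subset fails
Answer: 2, 3, 5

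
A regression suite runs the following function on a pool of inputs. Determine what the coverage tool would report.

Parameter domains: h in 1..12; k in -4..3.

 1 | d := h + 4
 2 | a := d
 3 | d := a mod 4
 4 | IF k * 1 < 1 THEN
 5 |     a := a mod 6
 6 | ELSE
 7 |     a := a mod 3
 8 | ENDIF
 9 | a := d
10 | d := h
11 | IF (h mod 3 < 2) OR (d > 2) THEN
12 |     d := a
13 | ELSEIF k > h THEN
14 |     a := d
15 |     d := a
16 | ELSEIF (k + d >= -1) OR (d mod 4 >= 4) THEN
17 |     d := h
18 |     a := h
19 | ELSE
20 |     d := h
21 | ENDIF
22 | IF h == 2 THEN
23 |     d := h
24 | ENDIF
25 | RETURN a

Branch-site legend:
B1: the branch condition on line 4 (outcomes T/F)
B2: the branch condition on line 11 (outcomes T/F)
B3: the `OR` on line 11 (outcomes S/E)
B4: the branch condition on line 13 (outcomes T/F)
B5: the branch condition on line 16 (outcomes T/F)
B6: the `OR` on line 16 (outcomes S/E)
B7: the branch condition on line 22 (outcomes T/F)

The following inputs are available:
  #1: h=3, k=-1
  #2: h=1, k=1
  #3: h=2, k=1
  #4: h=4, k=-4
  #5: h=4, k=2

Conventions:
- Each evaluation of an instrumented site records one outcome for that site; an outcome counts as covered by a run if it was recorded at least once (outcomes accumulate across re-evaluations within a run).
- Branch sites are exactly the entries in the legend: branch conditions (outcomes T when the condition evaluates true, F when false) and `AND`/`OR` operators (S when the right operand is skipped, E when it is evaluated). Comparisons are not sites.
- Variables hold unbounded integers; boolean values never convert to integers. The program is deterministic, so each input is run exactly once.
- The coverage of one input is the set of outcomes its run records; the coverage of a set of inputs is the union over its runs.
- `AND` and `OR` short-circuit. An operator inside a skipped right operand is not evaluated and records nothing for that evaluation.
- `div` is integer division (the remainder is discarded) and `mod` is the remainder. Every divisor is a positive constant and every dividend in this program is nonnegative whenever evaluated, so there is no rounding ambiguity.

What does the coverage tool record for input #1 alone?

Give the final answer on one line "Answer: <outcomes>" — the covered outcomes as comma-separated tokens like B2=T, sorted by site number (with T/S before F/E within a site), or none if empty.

Simulating input #1 (h=3, k=-1) step by step:
  B1->T, B3->S, B2->T, B7->F
distinct outcomes covered: B1=T, B2=T, B3=S, B7=F

Answer: B1=T, B2=T, B3=S, B7=F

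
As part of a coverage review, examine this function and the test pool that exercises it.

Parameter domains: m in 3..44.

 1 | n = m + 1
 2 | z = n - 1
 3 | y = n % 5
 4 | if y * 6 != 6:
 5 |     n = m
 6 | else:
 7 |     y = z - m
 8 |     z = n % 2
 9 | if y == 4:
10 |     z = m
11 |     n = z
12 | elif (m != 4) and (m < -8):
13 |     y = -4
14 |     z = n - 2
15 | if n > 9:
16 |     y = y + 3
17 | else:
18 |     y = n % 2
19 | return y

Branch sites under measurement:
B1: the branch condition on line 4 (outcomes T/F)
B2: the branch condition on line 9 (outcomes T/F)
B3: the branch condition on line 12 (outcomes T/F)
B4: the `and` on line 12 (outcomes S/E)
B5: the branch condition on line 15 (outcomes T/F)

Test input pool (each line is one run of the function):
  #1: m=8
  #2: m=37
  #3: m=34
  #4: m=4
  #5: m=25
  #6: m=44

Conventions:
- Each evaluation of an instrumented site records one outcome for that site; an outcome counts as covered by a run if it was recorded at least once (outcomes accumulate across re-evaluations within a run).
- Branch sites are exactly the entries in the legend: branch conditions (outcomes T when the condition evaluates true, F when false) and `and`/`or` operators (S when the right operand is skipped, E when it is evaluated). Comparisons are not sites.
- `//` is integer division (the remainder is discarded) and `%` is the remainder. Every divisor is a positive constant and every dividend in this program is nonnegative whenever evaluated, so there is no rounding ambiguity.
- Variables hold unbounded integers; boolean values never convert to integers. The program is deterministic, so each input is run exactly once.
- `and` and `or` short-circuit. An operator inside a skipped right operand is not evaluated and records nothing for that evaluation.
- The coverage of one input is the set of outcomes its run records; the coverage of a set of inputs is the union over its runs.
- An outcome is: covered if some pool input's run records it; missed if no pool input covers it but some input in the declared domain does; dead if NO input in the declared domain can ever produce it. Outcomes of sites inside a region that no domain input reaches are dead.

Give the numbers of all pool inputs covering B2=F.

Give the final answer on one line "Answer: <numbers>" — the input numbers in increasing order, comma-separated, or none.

input #1 (m=8): does not record B2=F
input #2 (m=37): records B2=F
input #3 (m=34): records B2=F
input #4 (m=4): records B2=F
input #5 (m=25): records B2=F
input #6 (m=44): records B2=F

Answer: 2, 3, 4, 5, 6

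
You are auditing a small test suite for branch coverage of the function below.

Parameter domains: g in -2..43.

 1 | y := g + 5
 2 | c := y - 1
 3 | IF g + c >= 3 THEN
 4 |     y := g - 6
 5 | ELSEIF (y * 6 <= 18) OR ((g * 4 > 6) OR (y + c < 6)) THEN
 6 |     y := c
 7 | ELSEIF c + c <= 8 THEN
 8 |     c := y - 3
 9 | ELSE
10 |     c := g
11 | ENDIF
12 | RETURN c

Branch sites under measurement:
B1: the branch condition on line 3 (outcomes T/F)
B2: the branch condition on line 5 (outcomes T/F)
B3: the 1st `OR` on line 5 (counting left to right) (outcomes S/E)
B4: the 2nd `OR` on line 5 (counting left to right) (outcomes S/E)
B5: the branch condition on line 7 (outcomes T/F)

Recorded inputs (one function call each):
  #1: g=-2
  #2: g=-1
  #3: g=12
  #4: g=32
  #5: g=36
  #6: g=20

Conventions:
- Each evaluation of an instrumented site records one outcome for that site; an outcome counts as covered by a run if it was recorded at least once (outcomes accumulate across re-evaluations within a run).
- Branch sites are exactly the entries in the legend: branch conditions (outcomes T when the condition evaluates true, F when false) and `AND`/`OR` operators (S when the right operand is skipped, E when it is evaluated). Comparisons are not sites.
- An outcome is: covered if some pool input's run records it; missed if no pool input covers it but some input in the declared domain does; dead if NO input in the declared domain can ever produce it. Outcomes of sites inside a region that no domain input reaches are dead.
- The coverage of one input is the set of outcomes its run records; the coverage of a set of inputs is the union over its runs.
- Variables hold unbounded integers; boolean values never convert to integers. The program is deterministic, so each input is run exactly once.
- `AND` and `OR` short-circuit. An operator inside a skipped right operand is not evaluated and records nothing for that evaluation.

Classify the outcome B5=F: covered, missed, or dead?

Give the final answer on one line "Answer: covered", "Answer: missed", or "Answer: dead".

no pool input records B5=F
checking all 46 inputs in the declared domain: B5=F is never recorded -> dead

Answer: dead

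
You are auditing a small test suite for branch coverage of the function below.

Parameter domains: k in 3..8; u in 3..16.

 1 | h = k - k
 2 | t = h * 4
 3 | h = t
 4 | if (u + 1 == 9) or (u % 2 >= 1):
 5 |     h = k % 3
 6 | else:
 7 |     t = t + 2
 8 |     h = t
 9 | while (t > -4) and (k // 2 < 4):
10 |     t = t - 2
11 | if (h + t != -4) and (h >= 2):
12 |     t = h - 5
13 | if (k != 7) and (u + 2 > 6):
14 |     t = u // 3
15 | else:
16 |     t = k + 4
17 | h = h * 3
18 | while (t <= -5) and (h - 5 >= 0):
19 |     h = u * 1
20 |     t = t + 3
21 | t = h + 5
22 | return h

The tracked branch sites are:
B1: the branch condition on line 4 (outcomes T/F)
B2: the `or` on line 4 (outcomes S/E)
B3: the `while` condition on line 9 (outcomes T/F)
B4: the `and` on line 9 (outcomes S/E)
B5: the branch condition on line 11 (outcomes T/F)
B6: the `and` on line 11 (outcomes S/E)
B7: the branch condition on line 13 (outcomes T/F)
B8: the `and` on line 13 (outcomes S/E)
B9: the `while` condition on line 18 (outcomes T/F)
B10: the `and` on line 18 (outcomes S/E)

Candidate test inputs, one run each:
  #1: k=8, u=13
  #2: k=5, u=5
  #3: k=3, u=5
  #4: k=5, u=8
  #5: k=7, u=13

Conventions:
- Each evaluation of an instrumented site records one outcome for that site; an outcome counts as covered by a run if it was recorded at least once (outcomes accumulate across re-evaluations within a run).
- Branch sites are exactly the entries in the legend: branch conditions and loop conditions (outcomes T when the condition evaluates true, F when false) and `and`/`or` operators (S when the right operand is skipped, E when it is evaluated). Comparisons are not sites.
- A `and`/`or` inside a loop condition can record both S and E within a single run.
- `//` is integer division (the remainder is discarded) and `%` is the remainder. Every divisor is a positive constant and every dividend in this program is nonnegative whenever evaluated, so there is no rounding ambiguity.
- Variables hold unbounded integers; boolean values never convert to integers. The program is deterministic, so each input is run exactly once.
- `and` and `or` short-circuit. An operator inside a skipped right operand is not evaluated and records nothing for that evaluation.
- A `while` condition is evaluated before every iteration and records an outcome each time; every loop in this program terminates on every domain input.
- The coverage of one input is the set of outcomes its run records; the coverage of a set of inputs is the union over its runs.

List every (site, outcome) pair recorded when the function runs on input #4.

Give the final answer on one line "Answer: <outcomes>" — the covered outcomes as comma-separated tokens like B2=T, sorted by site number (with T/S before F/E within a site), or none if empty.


Running input #4 (k=5, u=8), event by event:
  B2->S, B1->T, B4->E, B3->T, B4->E, B3->T, B4->S, B3->F, B6->E, B5->T
  B8->E, B7->T, B10->S, B9->F
as a set, this run covers: B1=T, B2=S, B3=T, B3=F, B4=S, B4=E, B5=T, B6=E, B7=T, B8=E, B9=F, B10=S
Answer: B1=T, B2=S, B3=T, B3=F, B4=S, B4=E, B5=T, B6=E, B7=T, B8=E, B9=F, B10=S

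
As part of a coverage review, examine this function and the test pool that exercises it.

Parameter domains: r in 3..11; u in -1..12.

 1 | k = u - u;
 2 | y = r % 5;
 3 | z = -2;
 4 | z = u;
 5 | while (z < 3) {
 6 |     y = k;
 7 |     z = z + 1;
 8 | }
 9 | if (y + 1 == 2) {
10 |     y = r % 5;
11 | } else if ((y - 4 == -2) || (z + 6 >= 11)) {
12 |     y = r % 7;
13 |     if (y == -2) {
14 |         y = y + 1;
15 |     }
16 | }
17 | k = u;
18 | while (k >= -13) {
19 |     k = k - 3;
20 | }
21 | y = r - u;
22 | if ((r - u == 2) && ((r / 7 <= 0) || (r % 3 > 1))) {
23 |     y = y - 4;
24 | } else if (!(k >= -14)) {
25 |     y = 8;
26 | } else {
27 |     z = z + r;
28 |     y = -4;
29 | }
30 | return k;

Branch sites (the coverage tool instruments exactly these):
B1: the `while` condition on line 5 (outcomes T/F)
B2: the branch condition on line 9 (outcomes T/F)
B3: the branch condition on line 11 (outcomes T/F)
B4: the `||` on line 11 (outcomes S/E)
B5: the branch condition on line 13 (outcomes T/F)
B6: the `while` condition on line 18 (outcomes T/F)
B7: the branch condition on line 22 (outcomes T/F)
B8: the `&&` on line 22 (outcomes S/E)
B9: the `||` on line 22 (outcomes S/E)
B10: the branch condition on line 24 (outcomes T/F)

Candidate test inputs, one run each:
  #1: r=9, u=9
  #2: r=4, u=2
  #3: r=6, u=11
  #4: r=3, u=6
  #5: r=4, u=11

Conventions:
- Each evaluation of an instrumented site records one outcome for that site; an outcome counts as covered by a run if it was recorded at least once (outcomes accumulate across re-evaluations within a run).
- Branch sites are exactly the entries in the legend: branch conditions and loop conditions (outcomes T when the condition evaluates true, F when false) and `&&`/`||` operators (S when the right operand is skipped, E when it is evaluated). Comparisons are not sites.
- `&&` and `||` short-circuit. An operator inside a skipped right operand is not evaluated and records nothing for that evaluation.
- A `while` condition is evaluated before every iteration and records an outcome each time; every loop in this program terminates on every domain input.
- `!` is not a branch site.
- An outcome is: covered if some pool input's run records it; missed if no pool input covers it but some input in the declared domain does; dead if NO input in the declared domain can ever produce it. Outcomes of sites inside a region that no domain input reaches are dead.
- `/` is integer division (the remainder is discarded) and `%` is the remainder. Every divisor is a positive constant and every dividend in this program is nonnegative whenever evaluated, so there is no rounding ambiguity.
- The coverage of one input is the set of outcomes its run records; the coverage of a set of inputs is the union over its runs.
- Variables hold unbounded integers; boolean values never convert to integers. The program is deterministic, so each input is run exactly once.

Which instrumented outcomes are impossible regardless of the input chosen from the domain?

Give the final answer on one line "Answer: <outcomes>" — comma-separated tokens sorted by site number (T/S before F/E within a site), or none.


exhaustive pass over the 126-input domain:
  B5=T: never recorded by any domain input -> dead
  reachable outcomes have witnesses, e.g. B1=T (e.g. r=3, u=-1), B1=F (e.g. r=3, u=-1), B2=T (e.g. r=6, u=3), B2=F (e.g. r=3, u=-1)
Answer: B5=T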